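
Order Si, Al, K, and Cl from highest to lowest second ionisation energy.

K, Cl, Al, Si

The second ionization energy removes an electron from the +1 ion. For each element: Si⁺ still has 3 valence electrons; Al⁺ still has 2 valence electrons; K⁺ is the bare [Ar] core; Cl⁺ still has 6 valence electrons.
Breaking into a closed-shell core is much more expensive than removing a leftover valence electron — K has the largest IE_2 here.
Valence configurations: Si⁺ [Ne]3s²3p¹, Al⁺ [Ne]3s², Cl⁺ [Ne]3s²3p⁴.
Si⁺ loses a lone 3p electron whereas Al⁺ must break into a filled 3s² pair, so IE_2(Al) > IE_2(Si) even though Si has the higher nuclear charge.
Tabulated IE_2 (kJ/mol): Si 1577, Al 1817, K 3052, Cl 2298.
Putting it together, IE_2: Si < Al < Cl < K.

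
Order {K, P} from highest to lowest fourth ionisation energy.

K, P

After 3 electrons have been removed, what remains? K³⁺ is already 2 electrons into the core; P³⁺ still has 2 valence electrons.
Pulling an electron out of a noble-gas core costs far more than removing a remaining valence electron, so K sits at the high end of IE_4.
Approximate IE_4 values (kJ/mol): K 5877, P 4964.
So the fourth ionization energies run P < K.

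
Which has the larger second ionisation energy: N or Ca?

After 1 electron has been removed, what remains? N⁺ still has 4 valence electrons; Ca⁺ still has 1 valence electron.
All are still removing valence electrons, so compare the +1 ions as you would atoms: IE_2 generally rises across a period (higher Z_eff) and falls down a group (larger shell), subject to the usual subshell exceptions.
Valence configurations: N⁺ [He]2s²2p², Ca⁺ [Ar]4s¹.
Tabulated IE_2 (kJ/mol): N 2856, Ca 1145.
Overall IE_2 order: Ca < N.

N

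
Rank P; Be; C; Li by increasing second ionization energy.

After 1 electron has been removed, what remains? P⁺ still has 4 valence electrons; Be⁺ still has 1 valence electron; C⁺ still has 3 valence electrons; Li⁺ is the bare [He] core.
Pulling an electron out of a noble-gas core costs far more than removing a remaining valence electron, so Li sits at the high end of IE_2.
Valence configurations: P⁺ [Ne]3s²3p², Be⁺ [He]2s¹, C⁺ [He]2s²2p¹.
Approximate IE_2 values (kJ/mol): P 1907, Be 1757, C 2353, Li 7298.
Hence IE_2: Be < P < C < Li.

Be, P, C, Li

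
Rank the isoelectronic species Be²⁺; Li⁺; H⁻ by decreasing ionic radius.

All of these have 2 electrons, so size is governed by nuclear charge alone: the more protons, the stronger the pull on the same electron cloud, and the smaller the ion.
Nuclear charges: Be²⁺ (Z=4), Li⁺ (Z=3), H⁻ (Z=1).
Largest to smallest: H⁻ > Li⁺ > Be²⁺.

H⁻ > Li⁺ > Be²⁺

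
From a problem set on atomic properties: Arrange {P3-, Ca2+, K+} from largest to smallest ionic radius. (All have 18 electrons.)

P3- > K+ > Ca2+

All of these have 18 electrons, so size is governed by nuclear charge alone: the more protons, the stronger the pull on the same electron cloud, and the smaller the ion.
Nuclear charges: Ca2+ (Z=20), K+ (Z=19), P3- (Z=15).
Largest to smallest: P3- > K+ > Ca2+.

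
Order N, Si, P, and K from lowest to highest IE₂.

Si, P, N, K

The second ionization energy removes an electron from the +1 ion. For each element: N⁺ still has 4 valence electrons; Si⁺ still has 3 valence electrons; P⁺ still has 4 valence electrons; K⁺ is the bare [Ar] core.
Core electrons are held far more tightly than valence electrons, so K tops the IE_2 order.
Valence configurations: N⁺ [He]2s²2p², Si⁺ [Ne]3s²3p¹, P⁺ [Ne]3s²3p².
The numbers (kJ/mol): N 2856, Si 1577, P 1907, K 3052.
Hence IE_2: Si < P < N < K.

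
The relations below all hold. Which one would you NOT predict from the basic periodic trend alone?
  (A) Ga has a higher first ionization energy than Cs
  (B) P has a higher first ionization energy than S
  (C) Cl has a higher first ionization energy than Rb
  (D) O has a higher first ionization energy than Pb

(B)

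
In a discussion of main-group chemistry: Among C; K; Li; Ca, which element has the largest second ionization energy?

Consider each +1 ion: C⁺ still has 3 valence electrons; K⁺ is the bare [Ar] core; Li⁺ is the bare [He] core; Ca⁺ still has 1 valence electron.
Pulling an electron out of a noble-gas core costs far more than removing a remaining valence electron, so K and Li sit at the high end of IE_2.
Valence configurations: C⁺ [He]2s²2p¹, Ca⁺ [Ar]4s¹.
Tabulated IE_2 (kJ/mol): C 2353, K 3052, Li 7298, Ca 1145.
So the second ionization energies run Ca < C < K < Li.

Li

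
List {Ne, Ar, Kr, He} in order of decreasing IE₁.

He > Ne > Ar > Kr

He is in period 1, group 18; Ne is in period 2, group 18; Ar is in period 3, group 18; Kr is in period 4, group 18.
Removing the outermost electron gets harder across a period and easier down a group.
All are in group 18, so first ionization energy increases up the group.
So from highest to lowest: He > Ne > Ar > Kr.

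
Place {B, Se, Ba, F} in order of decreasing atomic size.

B is in period 2, group 13; F is in period 2, group 17; Se is in period 4, group 16; Ba is in period 6, group 2.
Moving right in a period, electrons are added to the same shell under a stronger nuclear pull, so atoms get smaller; moving down, a new shell is opened and atoms get larger.
Here both period and group differ, so the two effects have to be weighed against each other.
B > F: both are in period 2; the period trend gives B the larger value.
Se > B: period and group pull opposite ways; the down-group shift dominates (116 vs 85 pm).
Ba > Se: relative to Se, both the across-period and down-group shifts push Ba's atomic radius up.
Tabulated atomic radius (pm): B 85, F 64, Se 116, Ba 196.
So from largest to smallest: Ba > Se > B > F.

Ba > Se > B > F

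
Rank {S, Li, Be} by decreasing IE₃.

Be > Li > S

The third ionization energy removes an electron from the +2 ion. For each element: S²⁺ still has 4 valence electrons; Li²⁺ is already 1 electron into the core; Be²⁺ is the bare [He] core.
Core electrons are held far more tightly than valence electrons, so Li and Be top the IE_3 order.
Approximate IE_3 values (kJ/mol): S 3357, Li 11815, Be 14849.
Hence IE_3: S < Li < Be.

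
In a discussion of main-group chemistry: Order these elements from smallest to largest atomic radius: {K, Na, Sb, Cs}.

Sb < Na < K < Cs

Na is in period 3, group 1; K is in period 4, group 1; Sb is in period 5, group 15; Cs is in period 6, group 1.
Across a period the added protons contract the valence shell; down a group each new principal shell makes the atom larger.
Here both period and group differ, so the two effects have to be weighed against each other.
Na > Sb: the two effects oppose for this pair; the across-period effect wins (155 vs 140 pm).
K > Na: K sits below Na in group 1, so the down-group effect alone puts K larger.
Cs > K: Cs sits below K in group 1, so the down-group effect alone puts Cs larger.
Approximate values (pm): Na 155, K 196, Sb 140, Cs 232.
So from smallest to largest: Sb < Na < K < Cs.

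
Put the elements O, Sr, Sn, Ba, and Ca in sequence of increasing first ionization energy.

Ba < Sr < Ca < Sn < O

O is in period 2, group 16; Ca is in period 4, group 2; Sr is in period 5, group 2; Sn is in period 5, group 14; Ba is in period 6, group 2.
First ionization energy rises across a period (greater Z_eff holds electrons more tightly) and falls down a group (valence electrons are farther from the nucleus).
Here both period and group differ, so the two effects have to be weighed against each other.
Sr > Ba: they share group 2; the group trend gives Sr the larger value.
Ca > Sr: they share group 2; the group trend gives Ca the larger value.
Sn > Ca: period and group pull opposite ways; the across-period shift dominates (709 vs 590 kJ/mol).
O > Sn: relative to Sn, both the across-period and down-group shifts push O's first ionization energy up.
Tabulated first ionization energy (kJ/mol): O 1314, Ca 590, Sr 550, Sn 709, Ba 503.
So from lowest to highest: Ba < Sr < Ca < Sn < O.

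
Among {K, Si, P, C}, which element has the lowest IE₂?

Si

IE_2 is the cost of taking one more electron from the +1 cation: K⁺ is the bare [Ar] core; Si⁺ still has 3 valence electrons; P⁺ still has 4 valence electrons; C⁺ still has 3 valence electrons.
Breaking into a closed-shell core is much more expensive than removing a leftover valence electron — K has the largest IE_2 here.
Valence configurations: Si⁺ [Ne]3s²3p¹, P⁺ [Ne]3s²3p², C⁺ [He]2s²2p¹.
Tabulated IE_2 (kJ/mol): K 3052, Si 1577, P 1907, C 2353.
Putting it together, IE_2: Si < P < C < K.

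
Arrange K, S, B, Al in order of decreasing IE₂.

After 1 electron has been removed, what remains? K⁺ is the bare [Ar] core; S⁺ still has 5 valence electrons; B⁺ still has 2 valence electrons; Al⁺ still has 2 valence electrons.
Breaking into a closed-shell core is much more expensive than removing a leftover valence electron — K has the largest IE_2 here.
Valence configurations: S⁺ [Ne]3s²3p³, B⁺ [He]2s², Al⁺ [Ne]3s².
Approximate IE_2 values (kJ/mol): K 3052, S 2252, B 2427, Al 1817.
Hence IE_2: Al < S < B < K.

K > B > S > Al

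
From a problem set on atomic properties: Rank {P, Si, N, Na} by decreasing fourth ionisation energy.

After 3 electrons have been removed, what remains? P³⁺ still has 2 valence electrons; Si³⁺ still has 1 valence electron; N³⁺ still has 2 valence electrons; Na³⁺ is already 2 electrons into the core.
Breaking into a closed-shell core is much more expensive than removing a leftover valence electron — Na has the largest IE_4 here.
Valence configurations: P³⁺ [Ne]3s², Si³⁺ [Ne]3s¹, N³⁺ [He]2s².
Approximate IE_4 values (kJ/mol): P 4964, Si 4356, N 7475, Na 9543.
So the fourth ionization energies run Si < P < N < Na.

Na > N > P > Si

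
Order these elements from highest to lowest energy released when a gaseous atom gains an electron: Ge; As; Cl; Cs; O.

O is in period 2, group 16; Cl is in period 3, group 17; Ge is in period 4, group 14; As is in period 4, group 15; Cs is in period 6, group 1.
Atoms with high Z_eff and room in the valence shell (especially the halogens) have the most exothermic electron affinities.
Here both period and group differ, so the two effects have to be weighed against each other.
As > Cs: both effects reinforce here, so As is clearly the higher of the two.
Ge > As: this pair runs against the simple trend — see the exception note.
O > Ge: relative to Ge, both the across-period and down-group shifts push O's electron affinity up.
Cl > O: the two effects oppose for this pair; the across-period effect wins (349 vs 141 kJ/mol).
Note the exception: Ge has a higher electron affinity than As, contrary to the simple trend — adding an electron to As's half-filled 4p³ is unfavourable, so Ge (4p²) has the more exothermic EA.
For reference (kJ/mol): O 141, Cl 349, Ge 119, As 78, Cs 46.
So from highest to lowest: Cl > O > Ge > As > Cs.

Cl, O, Ge, As, Cs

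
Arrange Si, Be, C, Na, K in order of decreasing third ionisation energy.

Consider each +2 ion: Si²⁺ still has 2 valence electrons; Be²⁺ is the bare [He] core; C²⁺ still has 2 valence electrons; Na²⁺ is already 1 electron into the core; K²⁺ is already 1 electron into the core.
Usually core removal costs more than valence removal, but here the competition is close: a tightly held n=2 valence electron can cost more to remove than an n=3 core electron, so the actual values have to decide it.
Valence configurations: Si²⁺ [Ne]3s², C²⁺ [He]2s².
Tabulated IE_3 (kJ/mol): Si 3232, Be 14849, C 4620, Na 6910, K 4420.
Hence IE_3: Si < K < C < Na < Be.

Be > Na > C > K > Si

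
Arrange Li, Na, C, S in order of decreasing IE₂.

Li, Na, C, S

The second ionization energy removes an electron from the +1 ion. For each element: Li⁺ is the bare [He] core; Na⁺ is the bare [Ne] core; C⁺ still has 3 valence electrons; S⁺ still has 5 valence electrons.
Core electrons are held far more tightly than valence electrons, so Na and Li top the IE_2 order.
Valence configurations: C⁺ [He]2s²2p¹, S⁺ [Ne]3s²3p³.
Approximate IE_2 values (kJ/mol): Li 7298, Na 4562, C 2353, S 2252.
Putting it together, IE_2: S < C < Na < Li.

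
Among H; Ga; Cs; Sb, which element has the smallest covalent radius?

H

H is in period 1, group 1; Ga is in period 4, group 13; Sb is in period 5, group 15; Cs is in period 6, group 1.
Across a period the added protons contract the valence shell; down a group each new principal shell makes the atom larger.
These span different periods and groups, so the two trends combine.
Ga > H: period and group pull opposite ways; the down-group shift dominates (124 vs 32 pm).
Sb > Ga: period and group pull opposite ways; the down-group shift dominates (140 vs 124 pm).
Cs > Sb: relative to Sb, both the across-period and down-group shifts push Cs's atomic radius up.
Approximate values (pm): H 32, Ga 124, Sb 140, Cs 232.
The smallest covalent radius among these belongs to H.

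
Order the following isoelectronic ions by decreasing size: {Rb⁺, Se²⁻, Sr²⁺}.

All of these have 36 electrons, so size is governed by nuclear charge alone: the more protons, the stronger the pull on the same electron cloud, and the smaller the ion.
Nuclear charges: Sr²⁺ (Z=38), Rb⁺ (Z=37), Se²⁻ (Z=34).
Largest to smallest: Se²⁻ > Rb⁺ > Sr²⁺.

Se²⁻, Rb⁺, Sr²⁺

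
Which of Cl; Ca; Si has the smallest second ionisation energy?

IE_2 is the cost of taking one more electron from the +1 cation: Cl⁺ still has 6 valence electrons; Ca⁺ still has 1 valence electron; Si⁺ still has 3 valence electrons.
All are still removing valence electrons, so compare the +1 ions as you would atoms: IE_2 generally rises across a period (higher Z_eff) and falls down a group (larger shell), subject to the usual subshell exceptions.
Valence configurations: Cl⁺ [Ne]3s²3p⁴, Ca⁺ [Ar]4s¹, Si⁺ [Ne]3s²3p¹.
Approximate IE_2 values (kJ/mol): Cl 2298, Ca 1145, Si 1577.
Hence IE_2: Ca < Si < Cl.

Ca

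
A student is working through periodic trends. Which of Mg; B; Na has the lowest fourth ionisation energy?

Na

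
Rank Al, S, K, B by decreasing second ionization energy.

IE_2 is the cost of taking one more electron from the +1 cation: Al⁺ still has 2 valence electrons; S⁺ still has 5 valence electrons; K⁺ is the bare [Ar] core; B⁺ still has 2 valence electrons.
Core electrons are held far more tightly than valence electrons, so K tops the IE_2 order.
Valence configurations: Al⁺ [Ne]3s², S⁺ [Ne]3s²3p³, B⁺ [He]2s².
Tabulated IE_2 (kJ/mol): Al 1817, S 2252, K 3052, B 2427.
Putting it together, IE_2: Al < S < B < K.

K > B > S > Al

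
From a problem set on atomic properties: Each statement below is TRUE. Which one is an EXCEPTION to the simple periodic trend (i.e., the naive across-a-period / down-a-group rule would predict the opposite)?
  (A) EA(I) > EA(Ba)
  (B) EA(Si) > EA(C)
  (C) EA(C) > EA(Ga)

The general trend: electron affinity increases across a period and decreases down a group.
(A) I (period 5, group 17) vs Ba (period 6, group 2): the stated order agrees with the simple trend.
(B) Si (period 3, group 14) vs C (period 2, group 14): the stated order contradicts the simple trend.
(C) C (period 2, group 14) vs Ga (period 4, group 13): the stated order agrees with the simple trend.
The exception is (B): Si's larger, more diffuse 3p orbitals accept an added electron slightly more readily than C's compact 2p.

(B)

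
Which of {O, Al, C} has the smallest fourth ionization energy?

C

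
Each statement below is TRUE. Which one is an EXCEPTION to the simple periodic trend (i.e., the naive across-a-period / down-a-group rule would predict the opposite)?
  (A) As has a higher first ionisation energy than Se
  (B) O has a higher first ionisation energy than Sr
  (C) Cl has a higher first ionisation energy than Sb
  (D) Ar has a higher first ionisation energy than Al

(A)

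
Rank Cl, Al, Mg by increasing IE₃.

Al < Cl < Mg

Consider each +2 ion: Cl²⁺ still has 5 valence electrons; Al²⁺ still has 1 valence electron; Mg²⁺ is the bare [Ne] core.
Pulling an electron out of a noble-gas core costs far more than removing a remaining valence electron, so Mg sits at the high end of IE_3.
Valence configurations: Cl²⁺ [Ne]3s²3p³, Al²⁺ [Ne]3s¹.
Tabulated IE_3 (kJ/mol): Cl 3822, Al 2745, Mg 7733.
So the third ionization energies run Al < Cl < Mg.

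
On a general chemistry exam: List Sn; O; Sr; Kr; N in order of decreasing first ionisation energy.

N > Kr > O > Sn > Sr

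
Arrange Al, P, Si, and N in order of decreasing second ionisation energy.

N > P > Al > Si

Consider each +1 ion: Al⁺ still has 2 valence electrons; P⁺ still has 4 valence electrons; Si⁺ still has 3 valence electrons; N⁺ still has 4 valence electrons.
All are still removing valence electrons, so compare the +1 ions as you would atoms: IE_2 generally rises across a period (higher Z_eff) and falls down a group (larger shell), subject to the usual subshell exceptions.
Valence configurations: Al⁺ [Ne]3s², P⁺ [Ne]3s²3p², Si⁺ [Ne]3s²3p¹, N⁺ [He]2s²2p².
Si⁺ loses a lone 3p electron whereas Al⁺ must break into a filled 3s² pair, so IE_2(Al) > IE_2(Si) even though Si has the higher nuclear charge.
The numbers (kJ/mol): Al 1817, P 1907, Si 1577, N 2856.
So the second ionization energies run Si < Al < P < N.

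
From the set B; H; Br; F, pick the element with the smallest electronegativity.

B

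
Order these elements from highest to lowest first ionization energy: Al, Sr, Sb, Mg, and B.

Sb > B > Mg > Al > Sr

IE₁ increases left→right with effective nuclear charge and decreases top→bottom as the valence shell moves farther out.
Here both period and group differ, so the two effects have to be weighed against each other.
Al > Sr: both effects reinforce here, so Al is clearly the higher of the two.
Mg > Al: this pair runs against the simple trend — see the exception note.
B > Mg: both effects reinforce here, so B is clearly the higher of the two.
Sb > B: the two effects oppose for this pair; the across-period effect wins (831 vs 801 kJ/mol).
Note the exception: Mg has a higher first ionization energy than Al, contrary to the simple trend — Al's single 3p electron is easier to remove than one from Mg's filled 3s².
For reference (kJ/mol): B 801, Mg 738, Al 578, Sr 550, Sb 831.
So from highest to lowest: Sb > B > Mg > Al > Sr.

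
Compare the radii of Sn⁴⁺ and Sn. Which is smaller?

Sn⁴⁺

Forming Sn⁴⁺ removes 4 electrons from Sn. Fewer electrons for the same nuclear charge means less shielding and a higher Z_eff on the remaining electrons.
A cation is smaller than its parent atom: Sn⁴⁺ < Sn.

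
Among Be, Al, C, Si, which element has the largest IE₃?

Be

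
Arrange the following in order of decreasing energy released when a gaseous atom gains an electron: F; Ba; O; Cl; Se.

Cl > F > Se > O > Ba

Adding an electron releases more energy for atoms nearer the top right (short of the noble gases).
Neither a single period nor a single group — weigh both effects.
O > Ba: both effects reinforce here, so O is clearly the higher of the two.
Se > O: this pair runs against the simple trend — see the exception note.
F > Se: both effects reinforce here, so F is clearly the higher of the two.
Cl > F: this pair runs against the simple trend — see the exception note.
Note the exception: Se has a higher electron affinity than O, contrary to the simple trend — O's compact 2p subshell gives strong electron–electron repulsion on the added electron.
Note the exception: Cl has a higher electron affinity than F, contrary to the simple trend — F's small 2p subshell makes the incoming electron feel strong e⁻–e⁻ repulsion, so Cl actually releases more energy on gaining an electron.
Approximate values (kJ/mol): O 141, F 328, Cl 349, Se 195, Ba 14.
So from highest to lowest: Cl > F > Se > O > Ba.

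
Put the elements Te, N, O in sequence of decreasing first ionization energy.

N, O, Te

Across a period the outer electron is held more tightly (higher IE₁); down a group it sits in a higher shell, more shielded, and comes off more easily.
These span different periods and groups, so the two trends combine.
O > Te: they share group 16; the group trend gives O the larger value.
N > O: this pair runs against the simple trend — see the exception note.
Note the exception: N has a higher first ionization energy than O, contrary to the simple trend — pairing an electron in O's 2p⁴ costs repulsion energy, so O ionizes more easily than half-filled N (2p³).
Approximate values (kJ/mol): N 1402, O 1314, Te 869.
So from highest to lowest: N > O > Te.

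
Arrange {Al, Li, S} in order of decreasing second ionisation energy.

The second ionization energy removes an electron from the +1 ion. For each element: Al⁺ still has 2 valence electrons; Li⁺ is the bare [He] core; S⁺ still has 5 valence electrons.
Pulling an electron out of a noble-gas core costs far more than removing a remaining valence electron, so Li sits at the high end of IE_2.
Valence configurations: Al⁺ [Ne]3s², S⁺ [Ne]3s²3p³.
Tabulated IE_2 (kJ/mol): Al 1817, Li 7298, S 2252.
Overall IE_2 order: Al < S < Li.

Li, S, Al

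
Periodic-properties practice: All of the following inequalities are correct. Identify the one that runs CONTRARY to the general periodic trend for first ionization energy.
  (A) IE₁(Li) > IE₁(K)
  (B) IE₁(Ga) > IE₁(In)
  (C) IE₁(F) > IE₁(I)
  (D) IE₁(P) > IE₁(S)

The general trend: first ionization energy increases across a period and decreases down a group.
(A) Li (period 2, group 1) vs K (period 4, group 1): the stated order agrees with the simple trend.
(B) Ga (period 4, group 13) vs In (period 5, group 13): the stated order agrees with the simple trend.
(C) F (period 2, group 17) vs I (period 5, group 17): the stated order agrees with the simple trend.
(D) P (period 3, group 15) vs S (period 3, group 16): the stated order contradicts the simple trend.
The exception is (D): S (3p⁴) ionizes more easily than half-filled P (3p³) because the paired 3p electron in S is pushed out by e⁻–e⁻ repulsion.

(D)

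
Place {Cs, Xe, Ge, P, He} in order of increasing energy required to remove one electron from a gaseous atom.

Cs < Ge < P < Xe < He

IE₁ increases left→right with effective nuclear charge and decreases top→bottom as the valence shell moves farther out.
Here both period and group differ, so the two effects have to be weighed against each other.
Ge > Cs: both effects reinforce here, so Ge is clearly the higher of the two.
P > Ge: both effects reinforce here, so P is clearly the higher of the two.
Xe > P: period and group pull opposite ways; the across-period shift dominates (1170 vs 1012 kJ/mol).
He > Xe: He sits above Xe in group 18, so the down-group effect alone puts He higher.
Approximate values (kJ/mol): He 2372, P 1012, Ge 762, Xe 1170, Cs 376.
So from lowest to highest: Cs < Ge < P < Xe < He.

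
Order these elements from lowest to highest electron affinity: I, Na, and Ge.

Na is in period 3, group 1; Ge is in period 4, group 14; I is in period 5, group 17.
Adding an electron releases more energy for atoms nearer the top right (short of the noble gases).
Here both period and group differ, so the two effects have to be weighed against each other.
Ge > Na: period and group pull opposite ways; the across-period shift dominates (119 vs 53 kJ/mol).
I > Ge: period and group pull opposite ways; the across-period shift dominates (295 vs 119 kJ/mol).
For reference (kJ/mol): Na 53, Ge 119, I 295.
So from lowest to highest: Na < Ge < I.

Na < Ge < I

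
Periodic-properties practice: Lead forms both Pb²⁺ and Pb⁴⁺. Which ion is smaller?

Both ions have Z = 82 protons, but Pb⁴⁺ has lost more electrons, so its remaining electrons feel a larger effective nuclear charge per electron and are pulled in more tightly.
Higher positive charge → smaller ion, so Pb²⁺ > Pb⁴⁺.

Pb⁴⁺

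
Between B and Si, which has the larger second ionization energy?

Consider each +1 ion: B⁺ still has 2 valence electrons; Si⁺ still has 3 valence electrons.
All are still removing valence electrons, so compare the +1 ions as you would atoms: IE_2 generally rises across a period (higher Z_eff) and falls down a group (larger shell), subject to the usual subshell exceptions.
Valence configurations: B⁺ [He]2s², Si⁺ [Ne]3s²3p¹.
The numbers (kJ/mol): B 2427, Si 1577.
Overall IE_2 order: Si < B.

B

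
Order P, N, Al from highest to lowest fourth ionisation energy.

Al, N, P

IE_4 is the cost of taking one more electron from the +3 cation: P³⁺ still has 2 valence electrons; N³⁺ still has 2 valence electrons; Al³⁺ is the bare [Ne] core.
Breaking into a closed-shell core is much more expensive than removing a leftover valence electron — Al has the largest IE_4 here.
Valence configurations: P³⁺ [Ne]3s², N³⁺ [He]2s².
The numbers (kJ/mol): P 4964, N 7475, Al 11577.
Putting it together, IE_4: P < N < Al.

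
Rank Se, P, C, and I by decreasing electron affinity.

C is in period 2, group 14; P is in period 3, group 15; Se is in period 4, group 16; I is in period 5, group 17.
Adding an electron releases more energy for atoms nearer the top right (short of the noble gases).
A diagonal step moves right (one effect) and down (the opposite effect) at once.
C > P: period and group pull opposite ways; the down-group shift dominates (122 vs 72 kJ/mol).
Se > C: period and group pull opposite ways; the across-period shift dominates (195 vs 122 kJ/mol).
I > Se: period and group pull opposite ways; the across-period shift dominates (295 vs 195 kJ/mol).
Tabulated electron affinity (kJ/mol): C 122, P 72, Se 195, I 295.
So from highest to lowest: I > Se > C > P.

I > Se > C > P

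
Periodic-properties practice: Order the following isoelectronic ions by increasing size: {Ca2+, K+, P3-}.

Ca2+ < K+ < P3-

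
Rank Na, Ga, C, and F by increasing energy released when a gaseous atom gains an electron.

C is in period 2, group 14; F is in period 2, group 17; Na is in period 3, group 1; Ga is in period 4, group 13.
Electron affinity generally becomes more exothermic across a period toward the halogens and less exothermic down a group.
Neither a single period nor a single group — weigh both effects.
Na > Ga: period and group pull opposite ways; the down-group shift dominates (53 vs 29 kJ/mol).
C > Na: both effects reinforce here, so C is clearly the higher of the two.
F > C: F lies to the right of C in period 2, so the across-period effect alone puts F higher.
Approximate values (kJ/mol): C 122, F 328, Na 53, Ga 29.
So from lowest to highest: Ga < Na < C < F.

Ga, Na, C, F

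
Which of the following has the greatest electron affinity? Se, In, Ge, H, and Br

Br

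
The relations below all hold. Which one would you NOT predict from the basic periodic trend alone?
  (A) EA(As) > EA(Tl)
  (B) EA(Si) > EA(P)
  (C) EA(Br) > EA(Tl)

The general trend: electron affinity increases across a period and decreases down a group.
(A) As (period 4, group 15) vs Tl (period 6, group 13): the stated order agrees with the simple trend.
(B) Si (period 3, group 14) vs P (period 3, group 15): the stated order contradicts the simple trend.
(C) Br (period 4, group 17) vs Tl (period 6, group 13): the stated order agrees with the simple trend.
The exception is (B): adding an electron to P's half-filled 3p³ is unfavourable, so Si (3p²) has the more exothermic EA.

(B)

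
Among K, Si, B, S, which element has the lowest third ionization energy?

Si

IE_3 is the cost of taking one more electron from the +2 cation: K²⁺ is already 1 electron into the core; Si²⁺ still has 2 valence electrons; B²⁺ still has 1 valence electron; S²⁺ still has 4 valence electrons.
Pulling an electron out of a noble-gas core costs far more than removing a remaining valence electron, so K sits at the high end of IE_3.
Valence configurations: Si²⁺ [Ne]3s², B²⁺ [He]2s¹, S²⁺ [Ne]3s²3p².
Approximate IE_3 values (kJ/mol): K 4420, Si 3232, B 3660, S 3357.
So the third ionization energies run Si < S < B < K.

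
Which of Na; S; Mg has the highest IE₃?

IE_3 is the cost of taking one more electron from the +2 cation: Na²⁺ is already 1 electron into the core; S²⁺ still has 4 valence electrons; Mg²⁺ is the bare [Ne] core.
Pulling an electron out of a noble-gas core costs far more than removing a remaining valence electron, so Na and Mg sit at the high end of IE_3.
Approximate IE_3 values (kJ/mol): Na 6910, S 3357, Mg 7733.
So the third ionization energies run S < Na < Mg.

Mg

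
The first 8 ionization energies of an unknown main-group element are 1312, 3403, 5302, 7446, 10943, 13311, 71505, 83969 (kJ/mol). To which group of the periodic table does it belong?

Group 16

Look for the largest jump between consecutive ionization energies: IE7/IE6 ≈ 5.4, far larger than any earlier ratio.
That jump marks the point where a core electron is being removed. So the atom has 6 valence electrons.
A main-group element with 6 valence electrons is in group 16.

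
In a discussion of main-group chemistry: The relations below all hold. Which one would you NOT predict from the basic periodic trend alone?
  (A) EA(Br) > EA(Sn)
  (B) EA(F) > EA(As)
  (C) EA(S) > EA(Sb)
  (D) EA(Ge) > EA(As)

The general trend: electron affinity increases across a period and decreases down a group.
(A) Br (period 4, group 17) vs Sn (period 5, group 14): the stated order agrees with the simple trend.
(B) F (period 2, group 17) vs As (period 4, group 15): the stated order agrees with the simple trend.
(C) S (period 3, group 16) vs Sb (period 5, group 15): the stated order agrees with the simple trend.
(D) Ge (period 4, group 14) vs As (period 4, group 15): the stated order contradicts the simple trend.
The exception is (D): adding an electron to As's half-filled 4p³ is unfavourable, so Ge (4p²) has the more exothermic EA.

(D)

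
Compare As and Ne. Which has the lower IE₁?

Ne is in period 2, group 18; As is in period 4, group 15.
IE₁ increases left→right with effective nuclear charge and decreases top→bottom as the valence shell moves farther out.
These span different periods and groups, so the two trends combine.
Ne > As: both effects reinforce here, so Ne is clearly the higher of the two.
For reference (kJ/mol): Ne 2081, As 947.
So As has the lower IE₁ (As < Ne).

As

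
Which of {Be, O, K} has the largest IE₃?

IE_3 is the cost of taking one more electron from the +2 cation: Be²⁺ is the bare [He] core; O²⁺ still has 4 valence electrons; K²⁺ is already 1 electron into the core.
Usually core removal costs more than valence removal, but here the competition is close: a tightly held n=2 valence electron can cost more to remove than an n=3 core electron, so the actual values have to decide it.
The numbers (kJ/mol): Be 14849, O 5300, K 4420.
Putting it together, IE_3: K < O < Be.

Be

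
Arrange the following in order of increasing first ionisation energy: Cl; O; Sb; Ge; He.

He is in period 1, group 18; O is in period 2, group 16; Cl is in period 3, group 17; Ge is in period 4, group 14; Sb is in period 5, group 15.
Removing the outermost electron gets harder across a period and easier down a group.
These span different periods and groups, so the two trends combine.
Sb > Ge: period and group pull opposite ways; the across-period shift dominates (831 vs 762 kJ/mol).
Cl > Sb: relative to Sb, both the across-period and down-group shifts push Cl's first ionization energy up.
O > Cl: the two effects oppose for this pair; the down-group effect wins (1314 vs 1251 kJ/mol).
He > O: both effects reinforce here, so He is clearly the higher of the two.
Approximate values (kJ/mol): He 2372, O 1314, Cl 1251, Ge 762, Sb 831.
So from lowest to highest: Ge < Sb < Cl < O < He.

Ge, Sb, Cl, O, He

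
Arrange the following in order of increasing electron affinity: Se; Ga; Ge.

Ga < Ge < Se

Ga is in period 4, group 13; Ge is in period 4, group 14; Se is in period 4, group 16.
Electron affinity generally becomes more exothermic across a period toward the halogens and less exothermic down a group.
All lie in period 4, so electron affinity increases left to right.
So from lowest to highest: Ga < Ge < Se.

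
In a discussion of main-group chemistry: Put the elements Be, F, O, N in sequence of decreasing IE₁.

F, N, O, Be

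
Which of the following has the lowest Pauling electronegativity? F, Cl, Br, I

I

F is in period 2, group 17; Cl is in period 3, group 17; Br is in period 4, group 17; I is in period 5, group 17.
EN rises left→right (higher Z_eff, smaller atoms) and falls top→bottom (larger, more shielded atoms).
All are in group 17, so electronegativity increases up the group.
The lowest Pauling electronegativity among these belongs to I.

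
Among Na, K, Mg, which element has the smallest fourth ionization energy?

K

Consider each +3 ion: Na³⁺ is already 2 electrons into the core; K³⁺ is already 2 electrons into the core; Mg³⁺ is already 1 electron into the core.
All of these are removing an electron from a noble-gas core or deeper; the smaller core (lower principal quantum number) is held far more tightly, and within a period the higher nuclear charge binds the same core more tightly.
The numbers (kJ/mol): Na 9543, K 5877, Mg 10543.
So the fourth ionization energies run K < Na < Mg.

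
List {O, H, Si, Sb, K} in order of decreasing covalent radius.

K > Sb > Si > O > H

H is in period 1, group 1; O is in period 2, group 16; Si is in period 3, group 14; K is in period 4, group 1; Sb is in period 5, group 15.
Atomic radius shrinks across a period as nuclear charge pulls the same shell inward, and grows down a group as new shells are added.
These span different periods and groups, so the two trends combine.
O > H: the two effects oppose for this pair; the down-group effect wins (63 vs 32 pm).
Si > O: both effects reinforce here, so Si is clearly the larger of the two.
Sb > Si: the two effects oppose for this pair; the down-group effect wins (140 vs 116 pm).
K > Sb: the two effects oppose for this pair; the across-period effect wins (196 vs 140 pm).
For reference (pm): H 32, O 63, Si 116, K 196, Sb 140.
So from largest to smallest: K > Sb > Si > O > H.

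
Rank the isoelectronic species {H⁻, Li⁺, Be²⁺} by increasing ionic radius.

All of these have 2 electrons, so size is governed by nuclear charge alone: the more protons, the stronger the pull on the same electron cloud, and the smaller the ion.
Nuclear charges: Be²⁺ (Z=4), Li⁺ (Z=3), H⁻ (Z=1).
Smallest to largest: Be²⁺ < Li⁺ < H⁻.

Be²⁺ < Li⁺ < H⁻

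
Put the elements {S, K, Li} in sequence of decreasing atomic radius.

K > Li > S

Radius decreases left→right (rising Z_eff, same n) and increases top→bottom (higher n).
Here both period and group differ, so the two effects have to be weighed against each other.
Li > S: the two effects oppose for this pair; the across-period effect wins (133 vs 103 pm).
K > Li: K sits below Li in group 1, so the down-group effect alone puts K larger.
Approximate values (pm): Li 133, S 103, K 196.
So from largest to smallest: K > Li > S.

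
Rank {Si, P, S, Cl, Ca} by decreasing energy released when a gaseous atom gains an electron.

Si is in period 3, group 14; P is in period 3, group 15; S is in period 3, group 16; Cl is in period 3, group 17; Ca is in period 4, group 2.
Electron affinity generally becomes more exothermic across a period toward the halogens and less exothermic down a group.
These span different periods and groups, so the two trends combine.
P > Ca: both effects reinforce here, so P is clearly the higher of the two.
Si > P: this pair runs against the simple trend — see the exception note.
S > Si: S lies to the right of Si in period 3, so the across-period effect alone puts S higher.
Cl > S: both are in period 3; the period trend gives Cl the larger value.
Note the exception: Si has a higher electron affinity than P, contrary to the simple trend — adding an electron to P's half-filled 3p³ is unfavourable, so Si (3p²) has the more exothermic EA.
Approximate values (kJ/mol): Si 134, P 72, S 200, Cl 349, Ca 2.
So from highest to lowest: Cl > S > Si > P > Ca.

Cl, S, Si, P, Ca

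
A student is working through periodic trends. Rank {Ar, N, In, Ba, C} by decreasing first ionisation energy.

C is in period 2, group 14; N is in period 2, group 15; Ar is in period 3, group 18; In is in period 5, group 13; Ba is in period 6, group 2.
Across a period the outer electron is held more tightly (higher IE₁); down a group it sits in a higher shell, more shielded, and comes off more easily.
These span different periods and groups, so the two trends combine.
In > Ba: both effects reinforce here, so In is clearly the higher of the two.
C > In: both effects reinforce here, so C is clearly the higher of the two.
N > C: N lies to the right of C in period 2, so the across-period effect alone puts N higher.
Ar > N: the two effects oppose for this pair; the across-period effect wins (1521 vs 1402 kJ/mol).
Approximate values (kJ/mol): C 1086, N 1402, Ar 1521, In 558, Ba 503.
So from highest to lowest: Ar > N > C > In > Ba.

Ar > N > C > In > Ba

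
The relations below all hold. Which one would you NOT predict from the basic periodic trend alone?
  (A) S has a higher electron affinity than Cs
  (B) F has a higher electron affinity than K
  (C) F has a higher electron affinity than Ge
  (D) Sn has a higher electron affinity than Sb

The general trend: electron affinity increases across a period and decreases down a group.
(A) S (period 3, group 16) vs Cs (period 6, group 1): the stated order agrees with the simple trend.
(B) F (period 2, group 17) vs K (period 4, group 1): the stated order agrees with the simple trend.
(C) F (period 2, group 17) vs Ge (period 4, group 14): the stated order agrees with the simple trend.
(D) Sn (period 5, group 14) vs Sb (period 5, group 15): the stated order contradicts the simple trend.
The exception is (D): adding an electron to Sb's half-filled 5p³ is unfavourable, so Sn has the more exothermic EA.

(D)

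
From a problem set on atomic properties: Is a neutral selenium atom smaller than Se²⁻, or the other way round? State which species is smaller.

Forming Se²⁻ adds 2 electrons to Se. More electron–electron repulsion in the same shell, with unchanged nuclear charge, lets the cloud expand.
An anion is larger than its parent atom: Se²⁻ > Se.

Se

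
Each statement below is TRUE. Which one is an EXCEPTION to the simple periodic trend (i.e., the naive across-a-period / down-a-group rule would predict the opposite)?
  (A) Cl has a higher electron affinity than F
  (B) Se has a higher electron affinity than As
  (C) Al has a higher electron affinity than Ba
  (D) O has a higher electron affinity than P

(A)

The general trend: electron affinity increases across a period and decreases down a group.
(A) Cl (period 3, group 17) vs F (period 2, group 17): the stated order contradicts the simple trend.
(B) Se (period 4, group 16) vs As (period 4, group 15): the stated order agrees with the simple trend.
(C) Al (period 3, group 13) vs Ba (period 6, group 2): the stated order agrees with the simple trend.
(D) O (period 2, group 16) vs P (period 3, group 15): the stated order agrees with the simple trend.
The exception is (A): F's small 2p subshell makes the incoming electron feel strong e⁻–e⁻ repulsion, so Cl actually releases more energy on gaining an electron.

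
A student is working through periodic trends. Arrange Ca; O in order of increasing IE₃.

Ca < O

Consider each +2 ion: Ca²⁺ is the bare [Ar] core; O²⁺ still has 4 valence electrons.
Usually core removal costs more than valence removal, but here the competition is close: a tightly held n=2 valence electron can cost more to remove than an n=3 core electron, so the actual values have to decide it.
The numbers (kJ/mol): Ca 4912, O 5300.
So the third ionization energies run Ca < O.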